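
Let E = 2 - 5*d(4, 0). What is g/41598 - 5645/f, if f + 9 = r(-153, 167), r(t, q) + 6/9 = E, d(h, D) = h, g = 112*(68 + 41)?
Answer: 352737697/1726317 ≈ 204.33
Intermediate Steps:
g = 12208 (g = 112*109 = 12208)
E = -18 (E = 2 - 5*4 = 2 - 20 = -18)
r(t, q) = -56/3 (r(t, q) = -⅔ - 18 = -56/3)
f = -83/3 (f = -9 - 56/3 = -83/3 ≈ -27.667)
g/41598 - 5645/f = 12208/41598 - 5645/(-83/3) = 12208*(1/41598) - 5645*(-3/83) = 6104/20799 + 16935/83 = 352737697/1726317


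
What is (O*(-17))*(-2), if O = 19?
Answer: 646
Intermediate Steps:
(O*(-17))*(-2) = (19*(-17))*(-2) = -323*(-2) = 646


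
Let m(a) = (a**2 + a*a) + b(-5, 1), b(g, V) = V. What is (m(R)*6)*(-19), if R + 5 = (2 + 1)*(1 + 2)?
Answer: -3762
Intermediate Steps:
R = 4 (R = -5 + (2 + 1)*(1 + 2) = -5 + 3*3 = -5 + 9 = 4)
m(a) = 1 + 2*a**2 (m(a) = (a**2 + a*a) + 1 = (a**2 + a**2) + 1 = 2*a**2 + 1 = 1 + 2*a**2)
(m(R)*6)*(-19) = ((1 + 2*4**2)*6)*(-19) = ((1 + 2*16)*6)*(-19) = ((1 + 32)*6)*(-19) = (33*6)*(-19) = 198*(-19) = -3762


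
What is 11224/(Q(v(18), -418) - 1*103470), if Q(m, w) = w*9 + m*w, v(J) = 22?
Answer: -2806/29107 ≈ -0.096403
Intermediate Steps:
Q(m, w) = 9*w + m*w
11224/(Q(v(18), -418) - 1*103470) = 11224/(-418*(9 + 22) - 1*103470) = 11224/(-418*31 - 103470) = 11224/(-12958 - 103470) = 11224/(-116428) = 11224*(-1/116428) = -2806/29107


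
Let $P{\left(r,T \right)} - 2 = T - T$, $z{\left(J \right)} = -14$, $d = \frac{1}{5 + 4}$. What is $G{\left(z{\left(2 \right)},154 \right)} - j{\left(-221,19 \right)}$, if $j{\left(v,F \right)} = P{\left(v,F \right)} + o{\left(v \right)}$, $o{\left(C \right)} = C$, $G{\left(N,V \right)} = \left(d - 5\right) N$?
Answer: $\frac{2587}{9} \approx 287.44$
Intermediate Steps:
$d = \frac{1}{9} \approx 0.11111$
$P{\left(r,T \right)} = 2$ ($P{\left(r,T \right)} = 2 + \left(T - T\right) = 2 + 0 = 2$)
$G{\left(N,V \right)} = - \frac{44 N}{9}$ ($G{\left(N,V \right)} = \left(\frac{1}{9} - 5\right) N = - \frac{44 N}{9}$)
$j{\left(v,F \right)} = 2 + v$
$G{\left(z{\left(2 \right)},154 \right)} - j{\left(-221,19 \right)} = \left(- \frac{44}{9}\right) \left(-14\right) - \left(2 - 221\right) = \frac{616}{9} - -219 = \frac{616}{9} + 219 = \frac{2587}{9}$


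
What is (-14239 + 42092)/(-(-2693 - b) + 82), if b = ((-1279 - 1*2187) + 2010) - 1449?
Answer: -27853/130 ≈ -214.25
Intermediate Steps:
b = -2905 (b = ((-1279 - 2187) + 2010) - 1449 = (-3466 + 2010) - 1449 = -1456 - 1449 = -2905)
(-14239 + 42092)/(-(-2693 - b) + 82) = (-14239 + 42092)/(-(-2693 - 1*(-2905)) + 82) = 27853/(-(-2693 + 2905) + 82) = 27853/(-1*212 + 82) = 27853/(-212 + 82) = 27853/(-130) = 27853*(-1/130) = -27853/130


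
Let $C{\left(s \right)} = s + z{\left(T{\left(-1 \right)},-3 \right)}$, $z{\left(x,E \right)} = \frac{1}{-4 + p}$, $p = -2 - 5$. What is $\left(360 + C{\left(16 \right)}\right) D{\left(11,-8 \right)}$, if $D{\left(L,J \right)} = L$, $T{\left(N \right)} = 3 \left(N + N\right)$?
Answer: $4135$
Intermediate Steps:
$T{\left(N \right)} = 6 N$ ($T{\left(N \right)} = 3 \cdot 2 N = 6 N$)
$p = -7$
$z{\left(x,E \right)} = - \frac{1}{11}$ ($z{\left(x,E \right)} = \frac{1}{-4 - 7} = \frac{1}{-11} = - \frac{1}{11}$)
$C{\left(s \right)} = - \frac{1}{11} + s$ ($C{\left(s \right)} = s - \frac{1}{11} = - \frac{1}{11} + s$)
$\left(360 + C{\left(16 \right)}\right) D{\left(11,-8 \right)} = \left(360 + \left(- \frac{1}{11} + 16\right)\right) 11 = \left(360 + \frac{175}{11}\right) 11 = \frac{4135}{11} \cdot 11 = 4135$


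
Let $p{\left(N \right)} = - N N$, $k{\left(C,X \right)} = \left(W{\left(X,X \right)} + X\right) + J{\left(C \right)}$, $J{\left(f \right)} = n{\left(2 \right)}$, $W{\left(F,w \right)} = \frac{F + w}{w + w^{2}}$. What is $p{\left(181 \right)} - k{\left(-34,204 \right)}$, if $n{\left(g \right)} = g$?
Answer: $- \frac{6758237}{205} \approx -32967.0$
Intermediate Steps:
$W{\left(F,w \right)} = \frac{F + w}{w + w^{2}}$
$J{\left(f \right)} = 2$
$k{\left(C,X \right)} = 2 + X + \frac{2}{1 + X}$ ($k{\left(C,X \right)} = \left(\frac{X + X}{X \left(1 + X\right)} + X\right) + 2 = \left(\frac{2 X}{X \left(1 + X\right)} + X\right) + 2 = \left(\frac{2}{1 + X} + X\right) + 2 = \left(X + \frac{2}{1 + X}\right) + 2 = 2 + X + \frac{2}{1 + X}$)
$p{\left(N \right)} = - N^{2}$
$p{\left(181 \right)} - k{\left(-34,204 \right)} = - 181^{2} - \frac{2 + \left(1 + 204\right) \left(2 + 204\right)}{1 + 204} = \left(-1\right) 32761 - \frac{2 + 205 \cdot 206}{205} = -32761 - \frac{2 + 42230}{205} = -32761 - \frac{1}{205} \cdot 42232 = -32761 - \frac{42232}{205} = - \frac{6758237}{205}$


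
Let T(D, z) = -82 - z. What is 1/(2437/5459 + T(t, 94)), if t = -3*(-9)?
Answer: -5459/958347 ≈ -0.0056963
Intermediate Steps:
t = 27
1/(2437/5459 + T(t, 94)) = 1/(2437/5459 + (-82 - 1*94)) = 1/(2437*(1/5459) + (-82 - 94)) = 1/(2437/5459 - 176) = 1/(-958347/5459) = -5459/958347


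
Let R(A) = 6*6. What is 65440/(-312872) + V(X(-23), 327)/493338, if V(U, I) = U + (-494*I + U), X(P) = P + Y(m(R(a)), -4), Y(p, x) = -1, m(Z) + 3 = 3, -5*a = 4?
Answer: -1725828619/3215659307 ≈ -0.53670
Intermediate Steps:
a = -⅘ (a = -⅕*4 = -⅘ ≈ -0.80000)
R(A) = 36
m(Z) = 0 (m(Z) = -3 + 3 = 0)
X(P) = -1 + P (X(P) = P - 1 = -1 + P)
V(U, I) = -494*I + 2*U (V(U, I) = U + (U - 494*I) = -494*I + 2*U)
65440/(-312872) + V(X(-23), 327)/493338 = 65440/(-312872) + (-494*327 + 2*(-1 - 23))/493338 = 65440*(-1/312872) + (-161538 + 2*(-24))*(1/493338) = -8180/39109 + (-161538 - 48)*(1/493338) = -8180/39109 - 161586*1/493338 = -8180/39109 - 26931/82223 = -1725828619/3215659307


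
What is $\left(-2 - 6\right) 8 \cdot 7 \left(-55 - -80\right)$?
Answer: $-11200$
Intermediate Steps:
$\left(-2 - 6\right) 8 \cdot 7 \left(-55 - -80\right) = \left(-2 - 6\right) 8 \cdot 7 \left(-55 + \left(-17 + 97\right)\right) = \left(-8\right) 8 \cdot 7 \left(-55 + 80\right) = \left(-64\right) 7 \cdot 25 = \left(-448\right) 25 = -11200$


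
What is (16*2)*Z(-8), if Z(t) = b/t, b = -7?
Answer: 28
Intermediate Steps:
Z(t) = -7/t
(16*2)*Z(-8) = (16*2)*(-7/(-8)) = 32*(-7*(-1/8)) = 32*(7/8) = 28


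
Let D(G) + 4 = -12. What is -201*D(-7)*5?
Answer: 16080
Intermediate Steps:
D(G) = -16 (D(G) = -4 - 12 = -16)
-201*D(-7)*5 = -201*(-16)*5 = 3216*5 = 16080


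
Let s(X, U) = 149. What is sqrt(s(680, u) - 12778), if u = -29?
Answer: I*sqrt(12629) ≈ 112.38*I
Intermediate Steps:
sqrt(s(680, u) - 12778) = sqrt(149 - 12778) = sqrt(-12629) = I*sqrt(12629)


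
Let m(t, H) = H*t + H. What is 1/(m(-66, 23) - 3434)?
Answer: -1/4929 ≈ -0.00020288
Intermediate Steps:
m(t, H) = H + H*t
1/(m(-66, 23) - 3434) = 1/(23*(1 - 66) - 3434) = 1/(23*(-65) - 3434) = 1/(-1495 - 3434) = 1/(-4929) = -1/4929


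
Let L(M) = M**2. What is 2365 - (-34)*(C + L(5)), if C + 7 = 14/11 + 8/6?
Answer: 101165/33 ≈ 3065.6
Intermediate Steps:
C = -145/33 (C = -7 + (14/11 + 8/6) = -7 + (14*(1/11) + 8*(1/6)) = -7 + (14/11 + 4/3) = -7 + 86/33 = -145/33 ≈ -4.3939)
2365 - (-34)*(C + L(5)) = 2365 - (-34)*(-145/33 + 5**2) = 2365 - (-34)*(-145/33 + 25) = 2365 - (-34)*680/33 = 2365 - 1*(-23120/33) = 2365 + 23120/33 = 101165/33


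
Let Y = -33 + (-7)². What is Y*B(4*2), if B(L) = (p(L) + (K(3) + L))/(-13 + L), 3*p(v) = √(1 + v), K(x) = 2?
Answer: -176/5 ≈ -35.200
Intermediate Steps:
p(v) = √(1 + v)/3
Y = 16 (Y = -33 + 49 = 16)
B(L) = (2 + L + √(1 + L)/3)/(-13 + L) (B(L) = (√(1 + L)/3 + (2 + L))/(-13 + L) = (2 + L + √(1 + L)/3)/(-13 + L))
Y*B(4*2) = 16*((2 + 4*2 + √(1 + 4*2)/3)/(-13 + 4*2)) = 16*((2 + 8 + √(1 + 8)/3)/(-13 + 8)) = 16*((2 + 8 + √9/3)/(-5)) = 16*(-(2 + 8 + (⅓)*3)/5) = 16*(-(2 + 8 + 1)/5) = 16*(-⅕*11) = 16*(-11/5) = -176/5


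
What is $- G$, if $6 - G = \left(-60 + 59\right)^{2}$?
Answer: $-5$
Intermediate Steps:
$G = 5$ ($G = 6 - \left(-60 + 59\right)^{2} = 6 - \left(-1\right)^{2} = 6 - 1 = 5$)
$- G = \left(-1\right) 5 = -5$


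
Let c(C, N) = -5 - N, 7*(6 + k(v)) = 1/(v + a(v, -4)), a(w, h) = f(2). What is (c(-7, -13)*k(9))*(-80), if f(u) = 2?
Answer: 295040/77 ≈ 3831.7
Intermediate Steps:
a(w, h) = 2
k(v) = -6 + 1/(7*(2 + v)) (k(v) = -6 + 1/(7*(v + 2)) = -6 + 1/(7*(2 + v)))
(c(-7, -13)*k(9))*(-80) = ((-5 - 1*(-13))*((-83 - 42*9)/(7*(2 + 9))))*(-80) = ((-5 + 13)*((1/7)*(-83 - 378)/11))*(-80) = (8*((1/7)*(1/11)*(-461)))*(-80) = (8*(-461/77))*(-80) = -3688/77*(-80) = 295040/77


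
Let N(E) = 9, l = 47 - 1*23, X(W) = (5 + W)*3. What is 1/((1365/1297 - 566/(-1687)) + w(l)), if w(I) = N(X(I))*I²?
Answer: 2188039/11345831033 ≈ 0.00019285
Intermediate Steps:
X(W) = 15 + 3*W
l = 24 (l = 47 - 23 = 24)
w(I) = 9*I²
1/((1365/1297 - 566/(-1687)) + w(l)) = 1/((1365/1297 - 566/(-1687)) + 9*24²) = 1/((1365*(1/1297) - 566*(-1/1687)) + 9*576) = 1/((1365/1297 + 566/1687) + 5184) = 1/(3036857/2188039 + 5184) = 1/(11345831033/2188039) = 2188039/11345831033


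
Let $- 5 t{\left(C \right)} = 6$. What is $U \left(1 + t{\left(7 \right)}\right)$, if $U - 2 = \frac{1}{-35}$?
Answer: $- \frac{69}{175} \approx -0.39429$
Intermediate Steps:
$t{\left(C \right)} = - \frac{6}{5}$ ($t{\left(C \right)} = \left(- \frac{1}{5}\right) 6 = - \frac{6}{5}$)
$U = \frac{69}{35}$ ($U = 2 + \frac{1}{-35} = 2 - \frac{1}{35} = \frac{69}{35} \approx 1.9714$)
$U \left(1 + t{\left(7 \right)}\right) = \frac{69 \left(1 - \frac{6}{5}\right)}{35} = \frac{69}{35} \left(- \frac{1}{5}\right) = - \frac{69}{175}$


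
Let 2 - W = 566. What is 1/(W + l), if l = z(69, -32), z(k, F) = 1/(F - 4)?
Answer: -36/20305 ≈ -0.0017730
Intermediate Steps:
W = -564 (W = 2 - 1*566 = 2 - 566 = -564)
z(k, F) = 1/(-4 + F)
l = -1/36 (l = 1/(-4 - 32) = 1/(-36) = -1/36 ≈ -0.027778)
1/(W + l) = 1/(-564 - 1/36) = 1/(-20305/36) = -36/20305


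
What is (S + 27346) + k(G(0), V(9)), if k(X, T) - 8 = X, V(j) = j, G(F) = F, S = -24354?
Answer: 3000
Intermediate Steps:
k(X, T) = 8 + X
(S + 27346) + k(G(0), V(9)) = (-24354 + 27346) + (8 + 0) = 2992 + 8 = 3000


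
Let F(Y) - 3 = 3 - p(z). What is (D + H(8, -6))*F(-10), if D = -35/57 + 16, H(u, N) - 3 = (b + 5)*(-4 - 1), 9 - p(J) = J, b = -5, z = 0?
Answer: -1048/19 ≈ -55.158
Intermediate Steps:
p(J) = 9 - J
H(u, N) = 3 (H(u, N) = 3 + (-5 + 5)*(-4 - 1) = 3 + 0*(-5) = 3 + 0 = 3)
D = 877/57 (D = -35*1/57 + 16 = -35/57 + 16 = 877/57 ≈ 15.386)
F(Y) = -3 (F(Y) = 3 + (3 - (9 - 1*0)) = 3 + (3 - (9 + 0)) = 3 + (3 - 1*9) = 3 + (3 - 9) = 3 - 6 = -3)
(D + H(8, -6))*F(-10) = (877/57 + 3)*(-3) = (1048/57)*(-3) = -1048/19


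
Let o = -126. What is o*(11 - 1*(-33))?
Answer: -5544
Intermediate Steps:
o*(11 - 1*(-33)) = -126*(11 - 1*(-33)) = -126*(11 + 33) = -126*44 = -5544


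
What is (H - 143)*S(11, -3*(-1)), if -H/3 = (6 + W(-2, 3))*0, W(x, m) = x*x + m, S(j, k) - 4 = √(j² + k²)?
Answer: -572 - 143*√130 ≈ -2202.4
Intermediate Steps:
S(j, k) = 4 + √(j² + k²)
W(x, m) = m + x² (W(x, m) = x² + m = m + x²)
H = 0 (H = -3*(6 + (3 + (-2)²))*0 = -3*(6 + (3 + 4))*0 = -3*(6 + 7)*0 = -39*0 = -3*0 = 0)
(H - 143)*S(11, -3*(-1)) = (0 - 143)*(4 + √(11² + (-3*(-1))²)) = -143*(4 + √(121 + 3²)) = -143*(4 + √(121 + 9)) = -143*(4 + √130) = -572 - 143*√130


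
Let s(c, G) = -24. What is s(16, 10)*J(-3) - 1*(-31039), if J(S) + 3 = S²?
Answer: 30895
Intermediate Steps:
J(S) = -3 + S²
s(16, 10)*J(-3) - 1*(-31039) = -24*(-3 + (-3)²) - 1*(-31039) = -24*(-3 + 9) + 31039 = -24*6 + 31039 = -144 + 31039 = 30895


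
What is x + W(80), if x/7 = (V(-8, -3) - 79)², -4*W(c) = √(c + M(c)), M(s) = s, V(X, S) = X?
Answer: 52983 - √10 ≈ 52980.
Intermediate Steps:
W(c) = -√2*√c/4 (W(c) = -√(c + c)/4 = -√2*√c/4)
x = 52983 (x = 7*(-8 - 79)² = 7*(-87)² = 7*7569 = 52983)
x + W(80) = 52983 - √2*√80/4 = 52983 - √2*4*√5/4 = 52983 - √10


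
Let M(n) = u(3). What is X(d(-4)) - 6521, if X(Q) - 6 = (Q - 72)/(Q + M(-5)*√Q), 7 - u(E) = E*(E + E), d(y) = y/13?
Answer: 5*(-14333*√13 + 2512*I)/(-2*I + 11*√13) ≈ -6514.4 - 11.82*I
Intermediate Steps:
d(y) = y/13 (d(y) = y*(1/13) = y/13)
u(E) = 7 - 2*E² (u(E) = 7 - E*(E + E) = 7 - E*2*E = 7 - 2*E²)
M(n) = -11 (M(n) = 7 - 2*3² = 7 - 2*9 = 7 - 18 = -11)
X(Q) = 6 + (-72 + Q)/(Q - 11*√Q) (X(Q) = 6 + (Q - 72)/(Q - 11*√Q) = 6 + (-72 + Q)/(Q - 11*√Q))
X(d(-4)) - 6521 = (-72 - 66*2*I*√13/13 + 7*((1/13)*(-4)))/((1/13)*(-4) - 11*2*I*√13/13) - 6521 = (-72 - 132*I*√13/13 + 7*(-4/13))/(-4/13 - 22*I*√13/13) - 6521 = (-72 - 132*I*√13/13 - 28/13)/(-4/13 - 22*I*√13/13) - 6521 = (-964/13 - 132*I*√13/13)/(-4/13 - 22*I*√13/13) - 6521 = -6521 + (-964/13 - 132*I*√13/13)/(-4/13 - 22*I*√13/13)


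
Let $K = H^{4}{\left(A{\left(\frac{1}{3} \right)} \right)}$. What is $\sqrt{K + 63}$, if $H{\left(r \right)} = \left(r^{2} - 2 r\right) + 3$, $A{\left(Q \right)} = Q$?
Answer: $\frac{\sqrt{647599}}{81} \approx 9.935$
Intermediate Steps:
$H{\left(r \right)} = 3 + r^{2} - 2 r$
$K = \frac{234256}{6561}$ ($K = \left(3 + \left(\frac{1}{3}\right)^{2} - \frac{2}{3}\right)^{4} = \left(3 + \frac{1}{9} - \frac{2}{3}\right)^{4} = \left(\frac{22}{9}\right)^{4} = \frac{234256}{6561} \approx 35.704$)
$\sqrt{K + 63} = \sqrt{\frac{234256}{6561} + 63} = \sqrt{\frac{647599}{6561}} = \frac{\sqrt{647599}}{81}$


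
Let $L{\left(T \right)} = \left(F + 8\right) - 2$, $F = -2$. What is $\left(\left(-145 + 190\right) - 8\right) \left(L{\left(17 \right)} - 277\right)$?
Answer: $-10101$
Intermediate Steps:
$L{\left(T \right)} = 4$ ($L{\left(T \right)} = \left(-2 + 8\right) - 2 = 6 - 2 = 4$)
$\left(\left(-145 + 190\right) - 8\right) \left(L{\left(17 \right)} - 277\right) = \left(\left(-145 + 190\right) - 8\right) \left(4 - 277\right) = \left(45 - 8\right) \left(-273\right) = 37 \left(-273\right) = -10101$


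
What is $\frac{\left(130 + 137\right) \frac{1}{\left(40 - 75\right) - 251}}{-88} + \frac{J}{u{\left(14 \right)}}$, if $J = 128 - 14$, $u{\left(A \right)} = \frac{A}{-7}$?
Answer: $- \frac{1434309}{25168} \approx -56.989$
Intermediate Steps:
$u{\left(A \right)} = - \frac{A}{7}$ ($u{\left(A \right)} = A \left(- \frac{1}{7}\right) = - \frac{A}{7}$)
$J = 114$ ($J = 128 - 14 = 114$)
$\frac{\left(130 + 137\right) \frac{1}{\left(40 - 75\right) - 251}}{-88} + \frac{J}{u{\left(14 \right)}} = \frac{\left(130 + 137\right) \frac{1}{\left(40 - 75\right) - 251}}{-88} + \frac{114}{\left(- \frac{1}{7}\right) 14} = \frac{267}{-35 - 251} \left(- \frac{1}{88}\right) + \frac{114}{-2} = \frac{267}{-286} \left(- \frac{1}{88}\right) + 114 \left(- \frac{1}{2}\right) = 267 \left(- \frac{1}{286}\right) \left(- \frac{1}{88}\right) - 57 = \left(- \frac{267}{286}\right) \left(- \frac{1}{88}\right) - 57 = \frac{267}{25168} - 57 = - \frac{1434309}{25168}$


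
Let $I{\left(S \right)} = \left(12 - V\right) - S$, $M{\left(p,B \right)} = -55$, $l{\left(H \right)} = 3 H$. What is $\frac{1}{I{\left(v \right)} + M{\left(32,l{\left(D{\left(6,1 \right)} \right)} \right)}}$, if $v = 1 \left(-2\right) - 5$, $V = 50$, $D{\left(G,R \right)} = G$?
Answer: $- \frac{1}{86} \approx -0.011628$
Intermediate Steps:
$v = -7$ ($v = -2 - 5 = -7$)
$I{\left(S \right)} = -38 - S$ ($I{\left(S \right)} = \left(12 - 50\right) - S = -38 - S$)
$\frac{1}{I{\left(v \right)} + M{\left(32,l{\left(D{\left(6,1 \right)} \right)} \right)}} = \frac{1}{\left(-38 - -7\right) - 55} = \frac{1}{\left(-38 + 7\right) - 55} = \frac{1}{-31 - 55} = \frac{1}{-86} = - \frac{1}{86}$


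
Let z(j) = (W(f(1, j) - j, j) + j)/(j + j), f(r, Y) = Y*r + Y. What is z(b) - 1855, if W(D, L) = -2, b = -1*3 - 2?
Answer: -18543/10 ≈ -1854.3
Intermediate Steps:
f(r, Y) = Y + Y*r
b = -5 (b = -3 - 2 = -5)
z(j) = (-2 + j)/(2*j) (z(j) = (-2 + j)/(j + j) = (-2 + j)/((2*j)) = (-2 + j)*(1/(2*j)) = (-2 + j)/(2*j))
z(b) - 1855 = (½)*(-2 - 5)/(-5) - 1855 = (½)*(-⅕)*(-7) - 1855 = 7/10 - 1855 = -18543/10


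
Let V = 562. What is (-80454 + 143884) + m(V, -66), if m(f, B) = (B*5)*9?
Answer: 60460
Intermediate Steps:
m(f, B) = 45*B (m(f, B) = (5*B)*9 = 45*B)
(-80454 + 143884) + m(V, -66) = (-80454 + 143884) + 45*(-66) = 63430 - 2970 = 60460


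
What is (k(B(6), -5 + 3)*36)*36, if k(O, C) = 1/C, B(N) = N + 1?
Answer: -648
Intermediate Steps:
B(N) = 1 + N
k(O, C) = 1/C
(k(B(6), -5 + 3)*36)*36 = (36/(-5 + 3))*36 = (36/(-2))*36 = -1/2*36*36 = -18*36 = -648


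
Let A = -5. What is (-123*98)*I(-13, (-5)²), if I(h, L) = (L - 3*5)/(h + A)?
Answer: 20090/3 ≈ 6696.7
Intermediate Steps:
I(h, L) = (-15 + L)/(-5 + h) (I(h, L) = (L - 3*5)/(h - 5) = (L - 15)/(-5 + h) = (-15 + L)/(-5 + h))
(-123*98)*I(-13, (-5)²) = (-123*98)*((-15 + (-5)²)/(-5 - 13)) = -12054*(-15 + 25)/(-18) = -(-2009)*10/3 = -12054*(-5/9) = 20090/3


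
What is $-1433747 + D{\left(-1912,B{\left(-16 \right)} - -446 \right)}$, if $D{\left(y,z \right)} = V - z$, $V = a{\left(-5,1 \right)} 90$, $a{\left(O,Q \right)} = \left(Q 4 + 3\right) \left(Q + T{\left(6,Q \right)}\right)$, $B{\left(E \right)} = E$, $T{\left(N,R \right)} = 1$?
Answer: $-1432917$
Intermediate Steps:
$a{\left(O,Q \right)} = \left(1 + Q\right) \left(3 + 4 Q\right)$ ($a{\left(O,Q \right)} = \left(Q 4 + 3\right) \left(Q + 1\right) = \left(4 Q + 3\right) \left(1 + Q\right) = \left(3 + 4 Q\right) \left(1 + Q\right) = \left(1 + Q\right) \left(3 + 4 Q\right)$)
$V = 1260$ ($V = \left(3 + 4 \cdot 1^{2} + 7 \cdot 1\right) 90 = \left(3 + 4 \cdot 1 + 7\right) 90 = \left(3 + 4 + 7\right) 90 = 14 \cdot 90 = 1260$)
$D{\left(y,z \right)} = 1260 - z$
$-1433747 + D{\left(-1912,B{\left(-16 \right)} - -446 \right)} = -1433747 + \left(1260 - \left(-16 - -446\right)\right) = -1433747 + \left(1260 - \left(-16 + 446\right)\right) = -1433747 + \left(1260 - 430\right) = -1433747 + 830 = -1432917$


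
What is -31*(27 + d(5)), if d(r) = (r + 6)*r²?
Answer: -9362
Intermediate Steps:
d(r) = r²*(6 + r) (d(r) = (6 + r)*r² = r²*(6 + r))
-31*(27 + d(5)) = -31*(27 + 5²*(6 + 5)) = -31*(27 + 25*11) = -31*(27 + 275) = -31*302 = -9362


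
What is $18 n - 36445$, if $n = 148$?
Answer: $-33781$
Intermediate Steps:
$18 n - 36445 = 18 \cdot 148 - 36445 = 2664 - 36445 = -33781$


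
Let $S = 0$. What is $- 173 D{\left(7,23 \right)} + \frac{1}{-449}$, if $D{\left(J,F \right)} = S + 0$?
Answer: $- \frac{1}{449} \approx -0.0022272$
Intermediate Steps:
$D{\left(J,F \right)} = 0$ ($D{\left(J,F \right)} = 0 + 0 = 0$)
$- 173 D{\left(7,23 \right)} + \frac{1}{-449} = \left(-173\right) 0 + \frac{1}{-449} = 0 - \frac{1}{449} = - \frac{1}{449}$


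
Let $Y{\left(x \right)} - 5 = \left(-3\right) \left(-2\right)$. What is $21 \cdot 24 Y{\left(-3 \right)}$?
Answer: $5544$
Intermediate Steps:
$Y{\left(x \right)} = 11$ ($Y{\left(x \right)} = 5 - -6 = 5 + 6 = 11$)
$21 \cdot 24 Y{\left(-3 \right)} = 21 \cdot 24 \cdot 11 = 504 \cdot 11 = 5544$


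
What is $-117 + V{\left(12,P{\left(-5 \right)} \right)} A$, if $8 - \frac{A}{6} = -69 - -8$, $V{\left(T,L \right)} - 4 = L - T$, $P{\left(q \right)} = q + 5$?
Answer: $-3429$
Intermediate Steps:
$P{\left(q \right)} = 5 + q$
$V{\left(T,L \right)} = 4 + L - T$ ($V{\left(T,L \right)} = 4 + \left(L - T\right) = 4 + L - T$)
$A = 414$ ($A = 48 - 6 \left(-69 - -8\right) = 48 - 6 \left(-69 + 8\right) = 48 - -366 = 48 + 366 = 414$)
$-117 + V{\left(12,P{\left(-5 \right)} \right)} A = -117 + \left(4 + \left(5 - 5\right) - 12\right) 414 = -117 + \left(4 + 0 - 12\right) 414 = -117 - 3312 = -3429$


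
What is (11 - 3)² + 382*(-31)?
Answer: -11778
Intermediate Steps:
(11 - 3)² + 382*(-31) = 8² - 11842 = 64 - 11842 = -11778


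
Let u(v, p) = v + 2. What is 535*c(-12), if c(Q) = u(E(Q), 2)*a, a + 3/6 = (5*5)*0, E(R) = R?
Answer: 2675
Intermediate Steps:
a = -1/2 (a = -1/2 + (5*5)*0 = -1/2 + 25*0 = -1/2 + 0 = -1/2 ≈ -0.50000)
u(v, p) = 2 + v
c(Q) = -1 - Q/2 (c(Q) = (2 + Q)*(-1/2) = -1 - Q/2)
535*c(-12) = 535*(-1 - 1/2*(-12)) = 535*(-1 + 6) = 535*5 = 2675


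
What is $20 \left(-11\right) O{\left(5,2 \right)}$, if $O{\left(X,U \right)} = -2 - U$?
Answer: $880$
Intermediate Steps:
$20 \left(-11\right) O{\left(5,2 \right)} = 20 \left(-11\right) \left(-2 - 2\right) = - 220 \left(-2 - 2\right) = \left(-220\right) \left(-4\right) = 880$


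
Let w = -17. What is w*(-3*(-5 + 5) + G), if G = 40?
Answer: -680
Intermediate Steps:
w*(-3*(-5 + 5) + G) = -17*(-3*(-5 + 5) + 40) = -17*(-3*0 + 40) = -17*(0 + 40) = -17*40 = -680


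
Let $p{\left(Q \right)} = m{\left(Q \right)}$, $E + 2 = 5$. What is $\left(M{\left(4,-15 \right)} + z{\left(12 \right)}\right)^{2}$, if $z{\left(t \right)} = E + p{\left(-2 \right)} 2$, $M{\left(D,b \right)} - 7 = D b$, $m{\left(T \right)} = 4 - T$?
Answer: $1444$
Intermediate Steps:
$E = 3$ ($E = -2 + 5 = 3$)
$p{\left(Q \right)} = 4 - Q$
$M{\left(D,b \right)} = 7 + D b$
$z{\left(t \right)} = 15$ ($z{\left(t \right)} = 3 + \left(4 - -2\right) 2 = 3 + \left(4 + 2\right) 2 = 3 + 6 \cdot 2 = 3 + 12 = 15$)
$\left(M{\left(4,-15 \right)} + z{\left(12 \right)}\right)^{2} = \left(\left(7 + 4 \left(-15\right)\right) + 15\right)^{2} = \left(\left(7 - 60\right) + 15\right)^{2} = \left(-53 + 15\right)^{2} = \left(-38\right)^{2} = 1444$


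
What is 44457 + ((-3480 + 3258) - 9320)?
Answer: 34915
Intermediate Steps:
44457 + ((-3480 + 3258) - 9320) = 44457 + (-222 - 9320) = 44457 - 9542 = 34915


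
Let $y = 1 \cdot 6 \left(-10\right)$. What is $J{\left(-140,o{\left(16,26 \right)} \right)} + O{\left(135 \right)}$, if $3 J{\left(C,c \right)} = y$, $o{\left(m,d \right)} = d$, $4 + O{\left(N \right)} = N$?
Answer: $111$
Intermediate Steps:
$O{\left(N \right)} = -4 + N$
$y = -60$ ($y = 6 \left(-10\right) = -60$)
$J{\left(C,c \right)} = -20$ ($J{\left(C,c \right)} = \frac{1}{3} \left(-60\right) = -20$)
$J{\left(-140,o{\left(16,26 \right)} \right)} + O{\left(135 \right)} = -20 + \left(-4 + 135\right) = -20 + 131 = 111$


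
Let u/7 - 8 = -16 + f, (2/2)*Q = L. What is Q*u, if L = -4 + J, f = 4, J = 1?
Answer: 84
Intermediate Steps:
L = -3 (L = -4 + 1 = -3)
Q = -3
u = -28 (u = 56 + 7*(-16 + 4) = 56 + 7*(-12) = 56 - 84 = -28)
Q*u = -3*(-28) = 84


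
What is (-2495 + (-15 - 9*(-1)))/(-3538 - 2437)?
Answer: 2501/5975 ≈ 0.41858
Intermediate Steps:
(-2495 + (-15 - 9*(-1)))/(-3538 - 2437) = (-2495 + (-15 + 9))/(-5975) = (-2495 - 6)*(-1/5975) = -2501*(-1/5975) = 2501/5975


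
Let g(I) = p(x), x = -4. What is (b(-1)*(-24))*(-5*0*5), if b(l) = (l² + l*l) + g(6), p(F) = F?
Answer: 0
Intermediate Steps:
g(I) = -4
b(l) = -4 + 2*l² (b(l) = (l² + l*l) - 4 = (l² + l²) - 4 = 2*l² - 4 = -4 + 2*l²)
(b(-1)*(-24))*(-5*0*5) = ((-4 + 2*(-1)²)*(-24))*(-5*0*5) = ((-4 + 2*1)*(-24))*(0*5) = ((-4 + 2)*(-24))*0 = -2*(-24)*0 = 48*0 = 0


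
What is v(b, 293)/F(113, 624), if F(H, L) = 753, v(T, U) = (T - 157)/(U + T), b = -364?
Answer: 521/53463 ≈ 0.0097451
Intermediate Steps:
v(T, U) = (-157 + T)/(T + U)
v(b, 293)/F(113, 624) = ((-157 - 364)/(-364 + 293))/753 = (-521/(-71))*(1/753) = -1/71*(-521)*(1/753) = (521/71)*(1/753) = 521/53463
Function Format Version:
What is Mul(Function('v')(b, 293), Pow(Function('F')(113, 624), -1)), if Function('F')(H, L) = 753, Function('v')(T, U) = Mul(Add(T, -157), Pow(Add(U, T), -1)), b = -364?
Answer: Rational(521, 53463) ≈ 0.0097451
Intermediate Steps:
Function('v')(T, U) = Mul(Pow(Add(T, U), -1), Add(-157, T)) (Function('v')(T, U) = Mul(Add(-157, T), Pow(Add(T, U), -1)) = Mul(Pow(Add(T, U), -1), Add(-157, T)))
Mul(Function('v')(b, 293), Pow(Function('F')(113, 624), -1)) = Mul(Mul(Pow(Add(-364, 293), -1), Add(-157, -364)), Pow(753, -1)) = Mul(Mul(Pow(-71, -1), -521), Rational(1, 753)) = Mul(Mul(Rational(-1, 71), -521), Rational(1, 753)) = Mul(Rational(521, 71), Rational(1, 753)) = Rational(521, 53463)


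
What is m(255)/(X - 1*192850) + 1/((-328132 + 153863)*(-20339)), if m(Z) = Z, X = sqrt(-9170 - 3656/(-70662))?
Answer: (sqrt(11446658989302) - 31933443525298005*I)/(3544457191*(sqrt(11446658989302) + 6813583350*I)) ≈ -0.0013223 - 6.5658e-7*I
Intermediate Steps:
X = I*sqrt(11446658989302)/35331 (X = sqrt(-9170 - 3656*(-1/70662)) = sqrt(-9170 + 1828/35331) = sqrt(-323983442/35331) = I*sqrt(11446658989302)/35331 ≈ 95.76*I)
m(255)/(X - 1*192850) + 1/((-328132 + 153863)*(-20339)) = 255/(I*sqrt(11446658989302)/35331 - 1*192850) + 1/((-328132 + 153863)*(-20339)) = 255/(I*sqrt(11446658989302)/35331 - 192850) - 1/20339/(-174269) = 255/(-192850 + I*sqrt(11446658989302)/35331) - 1/174269*(-1/20339) = 255/(-192850 + I*sqrt(11446658989302)/35331) + 1/3544457191 = 1/3544457191 + 255/(-192850 + I*sqrt(11446658989302)/35331)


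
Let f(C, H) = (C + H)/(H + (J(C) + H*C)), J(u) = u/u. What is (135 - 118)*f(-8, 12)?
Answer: -68/83 ≈ -0.81928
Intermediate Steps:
J(u) = 1
f(C, H) = (C + H)/(1 + H + C*H) (f(C, H) = (C + H)/(H + (1 + H*C)) = (C + H)/(H + (1 + C*H)) = (C + H)/(1 + H + C*H))
(135 - 118)*f(-8, 12) = (135 - 118)*((-8 + 12)/(1 + 12 - 8*12)) = 17*(4/(1 + 12 - 96)) = 17*(4/(-83)) = 17*(-1/83*4) = 17*(-4/83) = -68/83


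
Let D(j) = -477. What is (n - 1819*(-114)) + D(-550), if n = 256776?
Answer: 463665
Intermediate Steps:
(n - 1819*(-114)) + D(-550) = (256776 - 1819*(-114)) - 477 = (256776 + 207366) - 477 = 464142 - 477 = 463665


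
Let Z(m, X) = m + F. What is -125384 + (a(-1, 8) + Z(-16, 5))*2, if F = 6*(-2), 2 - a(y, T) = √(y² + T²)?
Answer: -125436 - 2*√65 ≈ -1.2545e+5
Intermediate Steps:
a(y, T) = 2 - √(T² + y²) (a(y, T) = 2 - √(y² + T²) = 2 - √(T² + y²))
F = -12
Z(m, X) = -12 + m (Z(m, X) = m - 12 = -12 + m)
-125384 + (a(-1, 8) + Z(-16, 5))*2 = -125384 + ((2 - √(8² + (-1)²)) + (-12 - 16))*2 = -125384 + ((2 - √(64 + 1)) - 28)*2 = -125384 + ((2 - √65) - 28)*2 = -125384 + (-26 - √65)*2 = -125384 + (-52 - 2*√65) = -125436 - 2*√65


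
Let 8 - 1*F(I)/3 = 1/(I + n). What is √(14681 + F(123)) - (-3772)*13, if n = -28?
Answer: 49036 + 2*√33178085/95 ≈ 49157.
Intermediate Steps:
F(I) = 24 - 3/(-28 + I) (F(I) = 24 - 3/(I - 28) = 24 - 3/(-28 + I))
√(14681 + F(123)) - (-3772)*13 = √(14681 + 3*(-225 + 8*123)/(-28 + 123)) - (-3772)*13 = √(14681 + 3*(-225 + 984)/95) - 1*(-49036) = √(14681 + 3*(1/95)*759) + 49036 = √(14681 + 2277/95) + 49036 = √(1396972/95) + 49036 = 2*√33178085/95 + 49036 = 49036 + 2*√33178085/95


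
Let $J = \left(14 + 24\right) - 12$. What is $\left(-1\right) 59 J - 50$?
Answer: $-1584$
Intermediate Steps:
$J = 26$ ($J = 38 - 12 = 26$)
$\left(-1\right) 59 J - 50 = \left(-1\right) 59 \cdot 26 - 50 = \left(-59\right) 26 - 50 = -1534 - 50 = -1584$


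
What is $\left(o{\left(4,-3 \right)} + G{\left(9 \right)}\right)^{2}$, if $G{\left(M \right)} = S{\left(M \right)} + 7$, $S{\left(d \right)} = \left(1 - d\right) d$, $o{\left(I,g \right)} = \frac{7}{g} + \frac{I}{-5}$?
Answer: $\frac{1044484}{225} \approx 4642.1$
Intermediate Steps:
$o{\left(I,g \right)} = \frac{7}{g} - \frac{I}{5}$ ($o{\left(I,g \right)} = \frac{7}{g} + I \left(- \frac{1}{5}\right) = \frac{7}{g} - \frac{I}{5}$)
$S{\left(d \right)} = d \left(1 - d\right)$
$G{\left(M \right)} = 7 + M \left(1 - M\right)$ ($G{\left(M \right)} = M \left(1 - M\right) + 7 = 7 + M \left(1 - M\right)$)
$\left(o{\left(4,-3 \right)} + G{\left(9 \right)}\right)^{2} = \left(\left(\frac{7}{-3} - \frac{4}{5}\right) + \left(7 - 9 \left(-1 + 9\right)\right)\right)^{2} = \left(\left(7 \left(- \frac{1}{3}\right) - \frac{4}{5}\right) + \left(7 - 9 \cdot 8\right)\right)^{2} = \left(\left(- \frac{7}{3} - \frac{4}{5}\right) + \left(7 - 72\right)\right)^{2} = \left(- \frac{47}{15} - 65\right)^{2} = \left(- \frac{1022}{15}\right)^{2} = \frac{1044484}{225}$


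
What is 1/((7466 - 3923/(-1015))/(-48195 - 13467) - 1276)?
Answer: -62586930/79868504593 ≈ -0.00078363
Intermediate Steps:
1/((7466 - 3923/(-1015))/(-48195 - 13467) - 1276) = 1/((7466 - 3923*(-1/1015))/(-61662) - 1276) = 1/((7466 + 3923/1015)*(-1/61662) - 1276) = 1/((7581913/1015)*(-1/61662) - 1276) = 1/(-7581913/62586930 - 1276) = 1/(-79868504593/62586930) = -62586930/79868504593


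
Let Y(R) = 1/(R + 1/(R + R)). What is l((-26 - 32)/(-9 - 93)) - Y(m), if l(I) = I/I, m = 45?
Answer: 3961/4051 ≈ 0.97778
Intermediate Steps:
Y(R) = 1/(R + 1/(2*R))
l(I) = 1
l((-26 - 32)/(-9 - 93)) - Y(m) = 1 - 2*45/(1 + 2*45²) = 1 - 2*45/(1 + 2*2025) = 1 - 2*45/(1 + 4050) = 1 - 2*45/4051 = 1 - 1*90/4051 = 1 - 90/4051 = 3961/4051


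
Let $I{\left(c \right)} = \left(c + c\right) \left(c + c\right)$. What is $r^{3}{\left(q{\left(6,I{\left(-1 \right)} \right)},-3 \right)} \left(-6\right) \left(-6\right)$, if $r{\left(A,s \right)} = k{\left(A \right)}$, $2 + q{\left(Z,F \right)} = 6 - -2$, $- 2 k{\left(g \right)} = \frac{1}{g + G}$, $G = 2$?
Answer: $- \frac{9}{1024} \approx -0.0087891$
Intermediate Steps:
$I{\left(c \right)} = 4 c^{2}$ ($I{\left(c \right)} = 2 c 2 c = 4 c^{2}$)
$k{\left(g \right)} = - \frac{1}{2 \left(2 + g\right)}$ ($k{\left(g \right)} = - \frac{1}{2 \left(g + 2\right)} = - \frac{1}{2 \left(2 + g\right)}$)
$q{\left(Z,F \right)} = 6$ ($q{\left(Z,F \right)} = -2 + \left(6 - -2\right) = -2 + \left(6 + 2\right) = -2 + 8 = 6$)
$r{\left(A,s \right)} = - \frac{1}{4 + 2 A}$
$r^{3}{\left(q{\left(6,I{\left(-1 \right)} \right)},-3 \right)} \left(-6\right) \left(-6\right) = \left(- \frac{1}{4 + 2 \cdot 6}\right)^{3} \left(-6\right) \left(-6\right) = \left(- \frac{1}{4 + 12}\right)^{3} \left(-6\right) \left(-6\right) = \left(- \frac{1}{16}\right)^{3} \left(-6\right) \left(-6\right) = \left(- \frac{1}{4096}\right) \left(-6\right) \left(-6\right) = \frac{3}{2048} \left(-6\right) = - \frac{9}{1024}$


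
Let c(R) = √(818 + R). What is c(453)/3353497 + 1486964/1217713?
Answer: 1486964/1217713 + √1271/3353497 ≈ 1.2211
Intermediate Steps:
c(453)/3353497 + 1486964/1217713 = √(818 + 453)/3353497 + 1486964/1217713 = √1271*(1/3353497) + 1486964*(1/1217713) = √1271/3353497 + 1486964/1217713 = 1486964/1217713 + √1271/3353497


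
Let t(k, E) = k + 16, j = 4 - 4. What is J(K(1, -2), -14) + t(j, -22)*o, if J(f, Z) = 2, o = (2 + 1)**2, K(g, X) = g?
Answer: 146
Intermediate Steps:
o = 9 (o = 3**2 = 9)
j = 0
t(k, E) = 16 + k
J(K(1, -2), -14) + t(j, -22)*o = 2 + (16 + 0)*9 = 2 + 16*9 = 2 + 144 = 146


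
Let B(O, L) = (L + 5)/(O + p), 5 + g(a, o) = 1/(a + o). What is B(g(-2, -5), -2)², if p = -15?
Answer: 49/2209 ≈ 0.022182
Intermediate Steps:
g(a, o) = -5 + 1/(a + o)
B(O, L) = (5 + L)/(-15 + O) (B(O, L) = (L + 5)/(O - 15) = (5 + L)/(-15 + O))
B(g(-2, -5), -2)² = ((5 - 2)/(-15 + (1 - 5*(-2) - 5*(-5))/(-2 - 5)))² = (3/(-15 + (1 + 10 + 25)/(-7)))² = (3/(-15 - ⅐*36))² = (3/(-15 - 36/7))² = (3/(-141/7))² = (-7/141*3)² = (-7/47)² = 49/2209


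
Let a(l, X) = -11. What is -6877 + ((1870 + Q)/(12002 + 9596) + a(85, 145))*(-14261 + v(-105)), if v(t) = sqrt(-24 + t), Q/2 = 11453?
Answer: 1443119938/10799 - 106401*I*sqrt(129)/10799 ≈ 1.3363e+5 - 111.91*I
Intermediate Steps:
Q = 22906 (Q = 2*11453 = 22906)
-6877 + ((1870 + Q)/(12002 + 9596) + a(85, 145))*(-14261 + v(-105)) = -6877 + ((1870 + 22906)/(12002 + 9596) - 11)*(-14261 + sqrt(-24 - 105)) = -6877 + (24776/21598 - 11)*(-14261 + sqrt(-129)) = -6877 + (24776*(1/21598) - 11)*(-14261 + I*sqrt(129)) = -6877 + (12388/10799 - 11)*(-14261 + I*sqrt(129)) = -6877 - 106401*(-14261 + I*sqrt(129))/10799 = -6877 + (1517384661/10799 - 106401*I*sqrt(129)/10799) = 1443119938/10799 - 106401*I*sqrt(129)/10799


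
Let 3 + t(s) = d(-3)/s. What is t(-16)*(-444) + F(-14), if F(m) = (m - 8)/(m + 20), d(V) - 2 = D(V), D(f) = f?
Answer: 15607/12 ≈ 1300.6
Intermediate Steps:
d(V) = 2 + V
t(s) = -3 - 1/s (t(s) = -3 + (2 - 3)/s = -3 - 1/s)
F(m) = (-8 + m)/(20 + m)
t(-16)*(-444) + F(-14) = (-3 - 1/(-16))*(-444) + (-8 - 14)/(20 - 14) = (-3 - 1*(-1/16))*(-444) - 22/6 = (-3 + 1/16)*(-444) + (⅙)*(-22) = -47/16*(-444) - 11/3 = 5217/4 - 11/3 = 15607/12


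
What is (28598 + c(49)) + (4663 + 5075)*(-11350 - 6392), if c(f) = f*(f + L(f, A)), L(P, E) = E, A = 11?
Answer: -172740058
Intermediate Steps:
c(f) = f*(11 + f) (c(f) = f*(f + 11) = f*(11 + f))
(28598 + c(49)) + (4663 + 5075)*(-11350 - 6392) = (28598 + 49*(11 + 49)) + (4663 + 5075)*(-11350 - 6392) = (28598 + 49*60) + 9738*(-17742) = (28598 + 2940) - 172771596 = 31538 - 172771596 = -172740058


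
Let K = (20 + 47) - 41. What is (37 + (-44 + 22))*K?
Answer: 390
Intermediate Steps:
K = 26 (K = 67 - 41 = 26)
(37 + (-44 + 22))*K = (37 + (-44 + 22))*26 = (37 - 22)*26 = 15*26 = 390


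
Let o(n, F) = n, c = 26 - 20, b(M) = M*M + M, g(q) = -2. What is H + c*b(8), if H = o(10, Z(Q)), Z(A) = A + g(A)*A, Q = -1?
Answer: 442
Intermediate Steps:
b(M) = M + M**2 (b(M) = M**2 + M = M + M**2)
c = 6
Z(A) = -A (Z(A) = A - 2*A = -A)
H = 10
H + c*b(8) = 10 + 6*(8*(1 + 8)) = 10 + 6*(8*9) = 10 + 6*72 = 10 + 432 = 442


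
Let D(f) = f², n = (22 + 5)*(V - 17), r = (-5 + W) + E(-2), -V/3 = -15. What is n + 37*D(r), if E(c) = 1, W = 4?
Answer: 756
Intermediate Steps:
V = 45 (V = -3*(-15) = 45)
r = 0 (r = (-5 + 4) + 1 = -1 + 1 = 0)
n = 756 (n = (22 + 5)*(45 - 17) = 27*28 = 756)
n + 37*D(r) = 756 + 37*0² = 756 + 37*0 = 756 + 0 = 756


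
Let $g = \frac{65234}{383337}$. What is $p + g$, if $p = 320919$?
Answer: $\frac{123020191937}{383337} \approx 3.2092 \cdot 10^{5}$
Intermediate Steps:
$g = \frac{65234}{383337}$ ($g = 65234 \cdot \frac{1}{383337} = \frac{65234}{383337} \approx 0.17017$)
$p + g = 320919 + \frac{65234}{383337} = \frac{123020191937}{383337}$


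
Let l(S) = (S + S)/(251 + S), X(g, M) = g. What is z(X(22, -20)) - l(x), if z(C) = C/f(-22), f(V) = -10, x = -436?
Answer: -1279/185 ≈ -6.9135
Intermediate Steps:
l(S) = 2*S/(251 + S) (l(S) = (2*S)/(251 + S) = 2*S/(251 + S))
z(C) = -C/10 (z(C) = C/(-10) = C*(-⅒) = -C/10)
z(X(22, -20)) - l(x) = -⅒*22 - 2*(-436)/(251 - 436) = -11/5 - 2*(-436)/(-185) = -11/5 - 2*(-436)*(-1)/185 = -11/5 - 1*872/185 = -11/5 - 872/185 = -1279/185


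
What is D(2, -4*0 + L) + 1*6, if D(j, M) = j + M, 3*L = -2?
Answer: 22/3 ≈ 7.3333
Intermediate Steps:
L = -⅔ (L = (⅓)*(-2) = -⅔ ≈ -0.66667)
D(j, M) = M + j
D(2, -4*0 + L) + 1*6 = ((-4*0 - ⅔) + 2) + 1*6 = ((0 - ⅔) + 2) + 6 = (-⅔ + 2) + 6 = 4/3 + 6 = 22/3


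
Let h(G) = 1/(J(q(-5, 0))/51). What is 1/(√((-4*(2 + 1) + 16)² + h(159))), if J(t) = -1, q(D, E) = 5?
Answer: -I*√35/35 ≈ -0.16903*I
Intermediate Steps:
h(G) = -51 (h(G) = 1/(-1/51) = -51)
1/(√((-4*(2 + 1) + 16)² + h(159))) = 1/(√((-4*(2 + 1) + 16)² - 51)) = 1/(√((-4*3 + 16)² - 51)) = 1/(√((-12 + 16)² - 51)) = 1/(√(4² - 51)) = 1/(√(16 - 51)) = 1/(√(-35)) = 1/(I*√35) = -I*√35/35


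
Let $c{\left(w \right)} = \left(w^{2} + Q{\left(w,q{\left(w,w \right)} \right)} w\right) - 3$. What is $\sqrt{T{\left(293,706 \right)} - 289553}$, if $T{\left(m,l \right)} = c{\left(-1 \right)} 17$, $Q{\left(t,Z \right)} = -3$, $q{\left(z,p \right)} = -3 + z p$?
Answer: $16 i \sqrt{1131} \approx 538.09 i$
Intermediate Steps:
$q{\left(z,p \right)} = -3 + p z$
$c{\left(w \right)} = -3 + w^{2} - 3 w$ ($c{\left(w \right)} = \left(w^{2} - 3 w\right) - 3 = -3 + w^{2} - 3 w$)
$T{\left(m,l \right)} = 17$ ($T{\left(m,l \right)} = \left(-3 + \left(-1\right)^{2} - -3\right) 17 = \left(-3 + 1 + 3\right) 17 = 1 \cdot 17 = 17$)
$\sqrt{T{\left(293,706 \right)} - 289553} = \sqrt{17 - 289553} = \sqrt{-289536} = 16 i \sqrt{1131}$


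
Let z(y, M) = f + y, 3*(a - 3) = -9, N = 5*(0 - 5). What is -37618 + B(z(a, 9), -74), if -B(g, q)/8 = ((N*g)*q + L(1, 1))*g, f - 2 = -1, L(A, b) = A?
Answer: -52426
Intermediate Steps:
N = -25 (N = 5*(-5) = -25)
f = 1 (f = 2 - 1 = 1)
a = 0 (a = 3 + (⅓)*(-9) = 3 - 3 = 0)
z(y, M) = 1 + y
B(g, q) = -8*g*(1 - 25*g*q) (B(g, q) = -8*((-25*g)*q + 1)*g = -8*(-25*g*q + 1)*g = -8*(1 - 25*g*q)*g = -8*g*(1 - 25*g*q))
-37618 + B(z(a, 9), -74) = -37618 + 8*(1 + 0)*(-1 + 25*(1 + 0)*(-74)) = -37618 + 8*1*(-1 + 25*1*(-74)) = -37618 + 8*1*(-1 - 1850) = -37618 + 8*1*(-1851) = -37618 - 14808 = -52426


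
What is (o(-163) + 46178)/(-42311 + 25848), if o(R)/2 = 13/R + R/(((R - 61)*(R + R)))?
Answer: -1686045149/601097056 ≈ -2.8049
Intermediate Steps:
o(R) = 1/(-61 + R) + 26/R (o(R) = 2*(13/R + R/(((R - 61)*(R + R)))) = 2*(13/R + R/(((-61 + R)*(2*R)))) = 2*(13/R + R/((2*R*(-61 + R)))) = 2*(13/R + R*(1/(2*R*(-61 + R)))) = 2*(13/R + 1/(2*(-61 + R))) = 2*(1/(2*(-61 + R)) + 13/R) = 1/(-61 + R) + 26/R)
(o(-163) + 46178)/(-42311 + 25848) = ((-1586 + 27*(-163))/((-163)*(-61 - 163)) + 46178)/(-42311 + 25848) = (-1/163*(-1586 - 4401)/(-224) + 46178)/(-16463) = (-1/163*(-1/224)*(-5987) + 46178)*(-1/16463) = (-5987/36512 + 46178)*(-1/16463) = (1686045149/36512)*(-1/16463) = -1686045149/601097056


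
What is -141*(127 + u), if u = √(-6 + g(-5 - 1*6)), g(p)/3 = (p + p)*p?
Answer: -17907 - 1692*√5 ≈ -21690.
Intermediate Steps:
g(p) = 6*p² (g(p) = 3*((p + p)*p) = 3*((2*p)*p) = 3*(2*p²) = 6*p²)
u = 12*√5 (u = √(-6 + 6*(-5 - 1*6)²) = √(-6 + 6*(-5 - 6)²) = √(-6 + 6*(-11)²) = √(-6 + 6*121) = √(-6 + 726) = √720 = 12*√5 ≈ 26.833)
-141*(127 + u) = -141*(127 + 12*√5) = -17907 - 1692*√5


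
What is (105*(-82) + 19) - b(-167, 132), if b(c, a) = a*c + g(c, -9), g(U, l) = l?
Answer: 13462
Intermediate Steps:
b(c, a) = -9 + a*c (b(c, a) = a*c - 9 = -9 + a*c)
(105*(-82) + 19) - b(-167, 132) = (105*(-82) + 19) - (-9 + 132*(-167)) = (-8610 + 19) - (-9 - 22044) = -8591 - 1*(-22053) = -8591 + 22053 = 13462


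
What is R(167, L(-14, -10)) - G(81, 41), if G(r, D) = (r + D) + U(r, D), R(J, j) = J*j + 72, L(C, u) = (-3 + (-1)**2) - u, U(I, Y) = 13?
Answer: 1273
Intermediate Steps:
L(C, u) = -2 - u (L(C, u) = (-3 + 1) - u = -2 - u)
R(J, j) = 72 + J*j
G(r, D) = 13 + D + r (G(r, D) = (r + D) + 13 = (D + r) + 13 = 13 + D + r)
R(167, L(-14, -10)) - G(81, 41) = (72 + 167*(-2 - 1*(-10))) - (13 + 41 + 81) = (72 + 167*(-2 + 10)) - 1*135 = (72 + 167*8) - 135 = (72 + 1336) - 135 = 1408 - 135 = 1273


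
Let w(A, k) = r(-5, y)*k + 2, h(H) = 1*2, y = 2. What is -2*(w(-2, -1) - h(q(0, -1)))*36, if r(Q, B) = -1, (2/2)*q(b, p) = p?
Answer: -72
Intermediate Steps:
q(b, p) = p
h(H) = 2
w(A, k) = 2 - k (w(A, k) = -k + 2 = 2 - k)
-2*(w(-2, -1) - h(q(0, -1)))*36 = -2*((2 - 1*(-1)) - 1*2)*36 = -2*((2 + 1) - 2)*36 = -2*(3 - 2)*36 = -2*1*36 = -2*36 = -72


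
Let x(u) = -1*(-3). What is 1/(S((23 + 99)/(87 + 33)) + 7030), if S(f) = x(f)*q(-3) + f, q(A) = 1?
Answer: 60/422041 ≈ 0.00014217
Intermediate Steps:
x(u) = 3
S(f) = 3 + f (S(f) = 3*1 + f = 3 + f)
1/(S((23 + 99)/(87 + 33)) + 7030) = 1/((3 + (23 + 99)/(87 + 33)) + 7030) = 1/((3 + 122/120) + 7030) = 1/((3 + 122*(1/120)) + 7030) = 1/((3 + 61/60) + 7030) = 1/(241/60 + 7030) = 1/(422041/60) = 60/422041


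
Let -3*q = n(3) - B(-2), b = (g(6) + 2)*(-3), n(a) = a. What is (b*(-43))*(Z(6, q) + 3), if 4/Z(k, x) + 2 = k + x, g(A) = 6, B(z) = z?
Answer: 34056/7 ≈ 4865.1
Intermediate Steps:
b = -24 (b = (6 + 2)*(-3) = 8*(-3) = -24)
q = -5/3 (q = -(3 - 1*(-2))/3 = -(3 + 2)/3 = -1/3*5 = -5/3 ≈ -1.6667)
Z(k, x) = 4/(-2 + k + x) (Z(k, x) = 4/(-2 + (k + x)) = 4/(-2 + k + x))
(b*(-43))*(Z(6, q) + 3) = (-24*(-43))*(4/(-2 + 6 - 5/3) + 3) = 1032*(4/(7/3) + 3) = 1032*(4*(3/7) + 3) = 1032*(12/7 + 3) = 1032*(33/7) = 34056/7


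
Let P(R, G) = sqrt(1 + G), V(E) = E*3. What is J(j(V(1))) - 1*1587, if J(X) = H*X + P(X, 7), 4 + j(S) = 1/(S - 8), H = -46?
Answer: -6969/5 + 2*sqrt(2) ≈ -1391.0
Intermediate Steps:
V(E) = 3*E
j(S) = -4 + 1/(-8 + S) (j(S) = -4 + 1/(S - 8) = -4 + 1/(-8 + S))
J(X) = -46*X + 2*sqrt(2) (J(X) = -46*X + sqrt(1 + 7) = -46*X + sqrt(8) = -46*X + 2*sqrt(2))
J(j(V(1))) - 1*1587 = (-46*(33 - 12)/(-8 + 3*1) + 2*sqrt(2)) - 1*1587 = (-46*(33 - 4*3)/(-8 + 3) + 2*sqrt(2)) - 1587 = (-46*(33 - 12)/(-5) + 2*sqrt(2)) - 1587 = (-(-46)*21/5 + 2*sqrt(2)) - 1587 = (-46*(-21/5) + 2*sqrt(2)) - 1587 = (966/5 + 2*sqrt(2)) - 1587 = -6969/5 + 2*sqrt(2)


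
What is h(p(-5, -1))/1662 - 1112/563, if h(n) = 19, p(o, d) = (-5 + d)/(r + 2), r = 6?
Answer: -1837447/935706 ≈ -1.9637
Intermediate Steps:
p(o, d) = -5/8 + d/8 (p(o, d) = (-5 + d)/(6 + 2) = (-5 + d)/8 = (-5 + d)*(⅛) = -5/8 + d/8)
h(p(-5, -1))/1662 - 1112/563 = 19/1662 - 1112/563 = -1837447/935706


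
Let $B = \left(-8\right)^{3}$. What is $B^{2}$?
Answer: $262144$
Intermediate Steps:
$B = -512$
$B^{2} = \left(-512\right)^{2} = 262144$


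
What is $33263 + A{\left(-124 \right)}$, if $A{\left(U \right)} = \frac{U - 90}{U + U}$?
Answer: $\frac{4124719}{124} \approx 33264.0$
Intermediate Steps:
$A{\left(U \right)} = \frac{-90 + U}{2 U}$
$33263 + A{\left(-124 \right)} = 33263 + \frac{-90 - 124}{2 \left(-124\right)} = 33263 + \frac{1}{2} \left(- \frac{1}{124}\right) \left(-214\right) = 33263 + \frac{107}{124} = \frac{4124719}{124}$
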